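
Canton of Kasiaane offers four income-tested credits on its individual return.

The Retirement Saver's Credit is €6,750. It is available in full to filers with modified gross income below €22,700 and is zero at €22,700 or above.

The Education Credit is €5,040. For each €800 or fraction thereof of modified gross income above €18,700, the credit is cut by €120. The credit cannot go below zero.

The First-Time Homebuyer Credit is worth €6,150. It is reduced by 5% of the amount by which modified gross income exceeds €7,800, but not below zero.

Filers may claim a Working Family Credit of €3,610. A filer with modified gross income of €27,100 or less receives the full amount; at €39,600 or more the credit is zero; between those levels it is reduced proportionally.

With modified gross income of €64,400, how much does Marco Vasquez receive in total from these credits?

Retirement Saver's Credit: €64,400 meets or exceeds the €22,700 cutoff, so the credit is €0.
Education Credit: income exceeds €18,700 by €45,700 → 58 increments × €120 = €6,960 ≥ base, so the credit is €0.
First-Time Homebuyer Credit: 5% of the €56,600 excess over €7,800 is €2,830; credit = €6,150 − €2,830 = €3,320.
Working Family Credit: €64,400 is at or above €39,600, so the credit is €0.
Total: €0 + €0 + €3,320 + €0 = €3,320.

€3,320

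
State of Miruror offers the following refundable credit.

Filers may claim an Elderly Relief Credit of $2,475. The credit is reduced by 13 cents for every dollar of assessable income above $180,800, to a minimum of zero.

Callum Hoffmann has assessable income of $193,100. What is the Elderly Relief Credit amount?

$876

Elderly Relief Credit: 13% of the $12,300 excess over $180,800 is $1,599; credit = $2,475 − $1,599 = $876.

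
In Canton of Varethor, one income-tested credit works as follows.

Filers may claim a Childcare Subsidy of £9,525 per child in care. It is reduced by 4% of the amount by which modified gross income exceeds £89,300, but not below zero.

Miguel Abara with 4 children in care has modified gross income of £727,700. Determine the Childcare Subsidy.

Childcare Subsidy: base = 4 × £9,525 = £38,100. 4% of the £638,400 excess over £89,300 is £25,536; credit = £38,100 − £25,536 = £12,564.

£12,564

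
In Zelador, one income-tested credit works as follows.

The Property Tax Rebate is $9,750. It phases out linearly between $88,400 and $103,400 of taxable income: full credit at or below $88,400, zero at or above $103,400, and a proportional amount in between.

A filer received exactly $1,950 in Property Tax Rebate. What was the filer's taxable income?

$100,400

$1,950 is 1,950/9,750 of the full $9,750, so 7,800/9,750 of the $15,000 range has been used: income = $88,400 + $15,000 × 7,800/9,750 = $100,400.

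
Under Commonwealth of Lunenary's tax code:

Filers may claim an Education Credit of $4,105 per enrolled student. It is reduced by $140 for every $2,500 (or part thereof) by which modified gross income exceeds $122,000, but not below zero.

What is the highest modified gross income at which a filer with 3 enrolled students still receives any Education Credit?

Full credit = 3 × $4,105 = $12,315.
After 87 increments the reduction is 87 × $140 = $12,180, leaving $135; one more increment wipes it out. Increment 87 ends at excess 87 × $2,500 = $217,500, so the highest qualifying income is $122,000 + $217,500 = $339,500.

$339,500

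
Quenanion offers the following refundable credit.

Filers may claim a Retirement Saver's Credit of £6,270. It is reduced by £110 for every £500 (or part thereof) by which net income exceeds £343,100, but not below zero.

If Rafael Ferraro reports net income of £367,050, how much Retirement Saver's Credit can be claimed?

Retirement Saver's Credit: income exceeds £343,100 by £23,950, which is 48 full-or-partial £500 increments; reduction = 48 × £110 = £5,280, leaving £990.

£990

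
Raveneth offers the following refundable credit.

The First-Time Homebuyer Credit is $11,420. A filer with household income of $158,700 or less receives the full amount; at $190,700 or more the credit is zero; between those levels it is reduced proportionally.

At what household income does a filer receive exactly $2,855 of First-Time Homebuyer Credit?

$2,855 is 2,855/11,420 of the full $11,420, so 8,565/11,420 of the $32,000 range has been used: income = $158,700 + $32,000 × 8,565/11,420 = $182,700.

$182,700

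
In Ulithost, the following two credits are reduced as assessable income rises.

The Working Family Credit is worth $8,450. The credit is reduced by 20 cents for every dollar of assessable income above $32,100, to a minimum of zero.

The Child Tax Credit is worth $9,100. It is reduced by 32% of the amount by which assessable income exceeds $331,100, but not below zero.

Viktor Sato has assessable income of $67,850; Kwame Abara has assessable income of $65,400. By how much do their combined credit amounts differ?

$490

Viktor ($67,850): Working Family Credit: 20% of the $35,750 excess over $32,100 is $7,150; credit = $8,450 − $7,150 = $1,300. Child Tax Credit: $67,850 is at or below the $331,100 threshold, so the full $9,100 applies. total $1,300 + $9,100 = $10,400
Kwame ($65,400): Working Family Credit: 20% of the $33,300 excess over $32,100 is $6,660; credit = $8,450 − $6,660 = $1,790. Child Tax Credit: $65,400 is at or below the $331,100 threshold, so the full $9,100 applies. total $1,790 + $9,100 = $10,890
Difference: |$10,400 − $10,890| = $490.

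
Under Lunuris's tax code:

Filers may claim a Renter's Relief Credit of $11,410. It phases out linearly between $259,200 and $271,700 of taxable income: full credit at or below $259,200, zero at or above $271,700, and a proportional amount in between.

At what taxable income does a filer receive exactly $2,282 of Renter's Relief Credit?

$269,200

$2,282 is 2,282/11,410 of the full $11,410, so 9,128/11,410 of the $12,500 range has been used: income = $259,200 + $12,500 × 9,128/11,410 = $269,200.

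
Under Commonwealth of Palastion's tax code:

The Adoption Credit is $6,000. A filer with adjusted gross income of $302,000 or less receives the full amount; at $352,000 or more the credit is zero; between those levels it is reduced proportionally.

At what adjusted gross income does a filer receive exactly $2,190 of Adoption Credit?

$333,750

$2,190 is 2,190/6,000 of the full $6,000, so 3,810/6,000 of the $50,000 range has been used: income = $302,000 + $50,000 × 3,810/6,000 = $333,750.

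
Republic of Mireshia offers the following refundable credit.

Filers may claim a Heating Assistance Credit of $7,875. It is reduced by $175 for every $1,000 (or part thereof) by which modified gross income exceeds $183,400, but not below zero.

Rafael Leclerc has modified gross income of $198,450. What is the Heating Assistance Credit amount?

$5,075

Heating Assistance Credit: income exceeds $183,400 by $15,050, which is 16 full-or-partial $1,000 increments; reduction = 16 × $175 = $2,800, leaving $5,075.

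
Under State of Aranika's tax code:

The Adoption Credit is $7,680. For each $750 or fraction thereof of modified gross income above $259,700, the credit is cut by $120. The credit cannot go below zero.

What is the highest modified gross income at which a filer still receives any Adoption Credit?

After 63 increments the reduction is 63 × $120 = $7,560, leaving $120; one more increment wipes it out. Increment 63 ends at excess 63 × $750 = $47,250, so the highest qualifying income is $259,700 + $47,250 = $306,950.

$306,950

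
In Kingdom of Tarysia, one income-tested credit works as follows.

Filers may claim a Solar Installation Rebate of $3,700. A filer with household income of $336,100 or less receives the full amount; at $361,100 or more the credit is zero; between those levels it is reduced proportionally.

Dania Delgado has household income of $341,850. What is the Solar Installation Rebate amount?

Solar Installation Rebate: $341,850 is $5,750 into a $25,000 phase-out range, leaving 19,250/25,000 of the credit: $3,700 × 19,250/25,000 = $2,849.

$2,849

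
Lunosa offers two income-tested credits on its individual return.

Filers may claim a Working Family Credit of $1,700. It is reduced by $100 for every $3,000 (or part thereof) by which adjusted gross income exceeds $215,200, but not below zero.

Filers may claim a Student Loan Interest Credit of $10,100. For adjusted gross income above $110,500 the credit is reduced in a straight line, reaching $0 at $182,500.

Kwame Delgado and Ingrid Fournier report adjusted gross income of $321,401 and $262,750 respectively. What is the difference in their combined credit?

Kwame ($321,401): Working Family Credit: income exceeds $215,200 by $106,201 → 36 increments × $100 = $3,600 ≥ base, so the credit is $0. Student Loan Interest Credit: $321,401 is at or above $182,500, so the credit is $0. total $0 + $0 = $0
Ingrid ($262,750): Working Family Credit: income exceeds $215,200 by $47,550, which is 16 full-or-partial $3,000 increments; reduction = 16 × $100 = $1,600, leaving $100. Student Loan Interest Credit: $262,750 is at or above $182,500, so the credit is $0. total $100 + $0 = $100
Difference: |$0 − $100| = $100.

$100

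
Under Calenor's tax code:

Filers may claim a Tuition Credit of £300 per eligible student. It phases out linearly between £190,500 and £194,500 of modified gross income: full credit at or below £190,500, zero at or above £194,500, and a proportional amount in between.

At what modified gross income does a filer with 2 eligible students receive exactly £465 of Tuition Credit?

Full credit = 2 × £300 = £600.
£465 is 465/600 of the full £600, so 135/600 of the £4,000 range has been used: income = £190,500 + £4,000 × 135/600 = £191,400.

£191,400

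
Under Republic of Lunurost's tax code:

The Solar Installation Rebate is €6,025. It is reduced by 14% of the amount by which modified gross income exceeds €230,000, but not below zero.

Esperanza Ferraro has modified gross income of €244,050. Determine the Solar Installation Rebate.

Solar Installation Rebate: 14% of the €14,050 excess over €230,000 is €1,967; credit = €6,025 − €1,967 = €4,058.

€4,058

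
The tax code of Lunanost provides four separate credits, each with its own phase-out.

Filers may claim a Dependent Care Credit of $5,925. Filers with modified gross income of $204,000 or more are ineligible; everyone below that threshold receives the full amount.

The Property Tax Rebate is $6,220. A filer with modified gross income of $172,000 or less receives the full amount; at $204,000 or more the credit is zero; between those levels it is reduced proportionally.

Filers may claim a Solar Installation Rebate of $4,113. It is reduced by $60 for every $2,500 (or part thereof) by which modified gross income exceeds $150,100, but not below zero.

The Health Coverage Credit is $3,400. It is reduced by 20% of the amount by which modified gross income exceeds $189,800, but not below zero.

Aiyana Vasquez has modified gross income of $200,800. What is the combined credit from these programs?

Dependent Care Credit: $200,800 is below the $204,000 cutoff, so the full $5,925 applies.
Property Tax Rebate: $200,800 is $28,800 into a $32,000 phase-out range, leaving 3,200/32,000 of the credit: $6,220 × 3,200/32,000 = $622.
Solar Installation Rebate: income exceeds $150,100 by $50,700, which is 21 full-or-partial $2,500 increments; reduction = 21 × $60 = $1,260, leaving $2,853.
Health Coverage Credit: 20% of the $11,000 excess over $189,800 is $2,200; credit = $3,400 − $2,200 = $1,200.
Total: $5,925 + $622 + $2,853 + $1,200 = $10,600.

$10,600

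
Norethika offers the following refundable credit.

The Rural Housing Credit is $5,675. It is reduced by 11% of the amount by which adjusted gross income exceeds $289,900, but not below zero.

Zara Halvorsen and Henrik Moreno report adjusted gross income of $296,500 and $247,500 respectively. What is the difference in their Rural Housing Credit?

Zara ($296,500): Rural Housing Credit: 11% of the $6,600 excess over $289,900 is $726; credit = $5,675 − $726 = $4,949.
Henrik ($247,500): Rural Housing Credit: $247,500 is at or below the $289,900 threshold, so the full $5,675 applies.
Difference: |$4,949 − $5,675| = $726.

$726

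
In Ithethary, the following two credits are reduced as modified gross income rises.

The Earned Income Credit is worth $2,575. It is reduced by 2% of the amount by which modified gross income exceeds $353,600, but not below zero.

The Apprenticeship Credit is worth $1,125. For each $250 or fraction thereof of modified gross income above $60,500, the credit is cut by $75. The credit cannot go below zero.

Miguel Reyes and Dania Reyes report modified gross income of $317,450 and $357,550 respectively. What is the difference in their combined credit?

Miguel ($317,450): Earned Income Credit: $317,450 is at or below the $353,600 threshold, so the full $2,575 applies. Apprenticeship Credit: income exceeds $60,500 by $256,950 → 1028 increments × $75 = $77,100 ≥ base, so the credit is $0. total $2,575 + $0 = $2,575
Dania ($357,550): Earned Income Credit: 2% of the $3,950 excess over $353,600 is $79; credit = $2,575 − $79 = $2,496. Apprenticeship Credit: income exceeds $60,500 by $297,050 → 1189 increments × $75 = $89,175 ≥ base, so the credit is $0. total $2,496 + $0 = $2,496
Difference: |$2,575 − $2,496| = $79.

$79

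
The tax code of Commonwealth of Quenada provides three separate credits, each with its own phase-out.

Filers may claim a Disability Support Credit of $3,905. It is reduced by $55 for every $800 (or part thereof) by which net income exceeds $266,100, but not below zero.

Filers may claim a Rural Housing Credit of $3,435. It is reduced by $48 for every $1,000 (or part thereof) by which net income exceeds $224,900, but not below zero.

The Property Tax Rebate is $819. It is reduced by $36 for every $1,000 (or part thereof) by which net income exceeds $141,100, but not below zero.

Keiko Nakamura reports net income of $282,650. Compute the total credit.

$3,401

Disability Support Credit: income exceeds $266,100 by $16,550, which is 21 full-or-partial $800 increments; reduction = 21 × $55 = $1,155, leaving $2,750.
Rural Housing Credit: income exceeds $224,900 by $57,750, which is 58 full-or-partial $1,000 increments; reduction = 58 × $48 = $2,784, leaving $651.
Property Tax Rebate: income exceeds $141,100 by $141,550 → 142 increments × $36 = $5,112 ≥ base, so the credit is $0.
Total: $2,750 + $651 + $0 = $3,401.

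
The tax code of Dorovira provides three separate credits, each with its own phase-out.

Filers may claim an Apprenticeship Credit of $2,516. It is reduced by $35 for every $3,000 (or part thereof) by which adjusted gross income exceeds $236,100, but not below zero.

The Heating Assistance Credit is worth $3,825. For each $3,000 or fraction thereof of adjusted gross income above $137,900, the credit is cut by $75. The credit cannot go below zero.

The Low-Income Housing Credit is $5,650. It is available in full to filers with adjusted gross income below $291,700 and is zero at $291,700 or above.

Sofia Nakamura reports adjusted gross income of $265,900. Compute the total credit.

Apprenticeship Credit: income exceeds $236,100 by $29,800, which is 10 full-or-partial $3,000 increments; reduction = 10 × $35 = $350, leaving $2,166.
Heating Assistance Credit: income exceeds $137,900 by $128,000, which is 43 full-or-partial $3,000 increments; reduction = 43 × $75 = $3,225, leaving $600.
Low-Income Housing Credit: $265,900 is below the $291,700 cutoff, so the full $5,650 applies.
Total: $2,166 + $600 + $5,650 = $8,416.

$8,416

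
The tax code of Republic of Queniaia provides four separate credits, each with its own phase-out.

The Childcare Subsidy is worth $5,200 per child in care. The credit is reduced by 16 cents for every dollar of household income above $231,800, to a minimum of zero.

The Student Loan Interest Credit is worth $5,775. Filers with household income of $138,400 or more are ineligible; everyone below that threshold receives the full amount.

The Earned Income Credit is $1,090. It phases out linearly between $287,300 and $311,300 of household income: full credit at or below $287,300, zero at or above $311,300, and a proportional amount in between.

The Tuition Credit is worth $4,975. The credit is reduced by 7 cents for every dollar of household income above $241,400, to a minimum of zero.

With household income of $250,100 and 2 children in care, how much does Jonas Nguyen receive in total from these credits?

Childcare Subsidy: base = 2 × $5,200 = $10,400. 16% of the $18,300 excess over $231,800 is $2,928; credit = $10,400 − $2,928 = $7,472.
Student Loan Interest Credit: $250,100 meets or exceeds the $138,400 cutoff, so the credit is $0.
Earned Income Credit: $250,100 is at or below the $287,300 threshold, so the full $1,090 applies.
Tuition Credit: 7% of the $8,700 excess over $241,400 is $609; credit = $4,975 − $609 = $4,366.
Total: $7,472 + $0 + $1,090 + $4,366 = $12,928.

$12,928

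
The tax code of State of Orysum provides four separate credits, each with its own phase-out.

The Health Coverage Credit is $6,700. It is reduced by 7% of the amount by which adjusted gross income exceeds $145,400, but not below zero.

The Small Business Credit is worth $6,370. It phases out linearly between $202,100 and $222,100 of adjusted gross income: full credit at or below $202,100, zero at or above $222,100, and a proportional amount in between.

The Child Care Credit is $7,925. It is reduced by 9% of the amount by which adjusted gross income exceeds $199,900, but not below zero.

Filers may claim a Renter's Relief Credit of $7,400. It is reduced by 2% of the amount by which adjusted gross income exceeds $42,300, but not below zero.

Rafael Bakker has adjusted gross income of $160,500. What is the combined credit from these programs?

Health Coverage Credit: 7% of the $15,100 excess over $145,400 is $1,057; credit = $6,700 − $1,057 = $5,643.
Small Business Credit: $160,500 is at or below the $202,100 threshold, so the full $6,370 applies.
Child Care Credit: $160,500 is at or below the $199,900 threshold, so the full $7,925 applies.
Renter's Relief Credit: 2% of the $118,200 excess over $42,300 is $2,364; credit = $7,400 − $2,364 = $5,036.
Total: $5,643 + $6,370 + $7,925 + $5,036 = $24,974.

$24,974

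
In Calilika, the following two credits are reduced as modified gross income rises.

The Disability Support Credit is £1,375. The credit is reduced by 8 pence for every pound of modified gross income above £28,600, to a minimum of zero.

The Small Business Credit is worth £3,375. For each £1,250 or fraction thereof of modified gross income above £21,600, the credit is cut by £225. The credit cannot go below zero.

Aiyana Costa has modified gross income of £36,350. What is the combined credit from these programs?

Disability Support Credit: 8% of the £7,750 excess over £28,600 is £620; credit = £1,375 − £620 = £755.
Small Business Credit: income exceeds £21,600 by £14,750, which is 12 full-or-partial £1,250 increments; reduction = 12 × £225 = £2,700, leaving £675.
Total: £755 + £675 = £1,430.

£1,430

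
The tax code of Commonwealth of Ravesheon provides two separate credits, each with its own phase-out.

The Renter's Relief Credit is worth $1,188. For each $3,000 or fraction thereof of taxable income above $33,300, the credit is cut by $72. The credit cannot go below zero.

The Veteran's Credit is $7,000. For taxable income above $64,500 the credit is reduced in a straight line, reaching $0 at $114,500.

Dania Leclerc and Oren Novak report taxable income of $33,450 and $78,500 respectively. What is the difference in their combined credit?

Dania ($33,450): Renter's Relief Credit: income exceeds $33,300 by $150, which is 1 full-or-partial $3,000 increment; reduction = 1 × $72 = $72, leaving $1,116. Veteran's Credit: $33,450 is at or below the $64,500 threshold, so the full $7,000 applies. total $1,116 + $7,000 = $8,116
Oren ($78,500): Renter's Relief Credit: income exceeds $33,300 by $45,200, which is 16 full-or-partial $3,000 increments; reduction = 16 × $72 = $1,152, leaving $36. Veteran's Credit: $78,500 is $14,000 into a $50,000 phase-out range, leaving 36,000/50,000 of the credit: $7,000 × 36,000/50,000 = $5,040. total $36 + $5,040 = $5,076
Difference: |$8,116 − $5,076| = $3,040.

$3,040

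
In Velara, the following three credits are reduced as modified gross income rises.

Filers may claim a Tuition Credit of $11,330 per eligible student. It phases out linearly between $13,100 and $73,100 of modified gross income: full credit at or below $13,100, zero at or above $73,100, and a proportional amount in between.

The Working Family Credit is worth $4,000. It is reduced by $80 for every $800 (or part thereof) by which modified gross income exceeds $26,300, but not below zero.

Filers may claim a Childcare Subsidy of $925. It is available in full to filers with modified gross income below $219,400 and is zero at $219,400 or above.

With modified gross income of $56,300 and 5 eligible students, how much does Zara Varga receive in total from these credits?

Tuition Credit: base = 5 × $11,330 = $56,650. $56,300 is $43,200 into a $60,000 phase-out range, leaving 16,800/60,000 of the credit: $56,650 × 16,800/60,000 = $15,862.
Working Family Credit: income exceeds $26,300 by $30,000, which is 38 full-or-partial $800 increments; reduction = 38 × $80 = $3,040, leaving $960.
Childcare Subsidy: $56,300 is below the $219,400 cutoff, so the full $925 applies.
Total: $15,862 + $960 + $925 = $17,747.

$17,747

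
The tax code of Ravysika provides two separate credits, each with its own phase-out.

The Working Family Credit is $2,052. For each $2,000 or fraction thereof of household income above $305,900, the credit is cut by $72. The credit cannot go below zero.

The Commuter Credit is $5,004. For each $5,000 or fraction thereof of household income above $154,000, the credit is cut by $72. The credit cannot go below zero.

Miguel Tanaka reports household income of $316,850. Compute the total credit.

$4,248

Working Family Credit: income exceeds $305,900 by $10,950, which is 6 full-or-partial $2,000 increments; reduction = 6 × $72 = $432, leaving $1,620.
Commuter Credit: income exceeds $154,000 by $162,850, which is 33 full-or-partial $5,000 increments; reduction = 33 × $72 = $2,376, leaving $2,628.
Total: $1,620 + $2,628 = $4,248.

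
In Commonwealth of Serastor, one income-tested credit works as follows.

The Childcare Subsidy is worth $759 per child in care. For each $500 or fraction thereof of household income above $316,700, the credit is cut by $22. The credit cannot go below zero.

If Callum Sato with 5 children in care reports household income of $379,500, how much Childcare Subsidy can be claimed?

Childcare Subsidy: base = 5 × $759 = $3,795. income exceeds $316,700 by $62,800, which is 126 full-or-partial $500 increments; reduction = 126 × $22 = $2,772, leaving $1,023.

$1,023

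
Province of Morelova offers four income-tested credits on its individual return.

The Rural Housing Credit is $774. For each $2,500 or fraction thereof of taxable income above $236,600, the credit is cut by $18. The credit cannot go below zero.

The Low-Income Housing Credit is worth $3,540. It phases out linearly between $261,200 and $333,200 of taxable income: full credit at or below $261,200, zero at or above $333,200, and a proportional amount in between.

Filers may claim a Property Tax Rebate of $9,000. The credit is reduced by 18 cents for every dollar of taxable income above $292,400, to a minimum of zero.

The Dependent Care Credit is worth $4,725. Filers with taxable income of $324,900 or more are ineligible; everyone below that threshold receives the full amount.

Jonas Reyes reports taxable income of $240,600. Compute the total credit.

Rural Housing Credit: income exceeds $236,600 by $4,000, which is 2 full-or-partial $2,500 increments; reduction = 2 × $18 = $36, leaving $738.
Low-Income Housing Credit: $240,600 is at or below the $261,200 threshold, so the full $3,540 applies.
Property Tax Rebate: $240,600 is at or below the $292,400 threshold, so the full $9,000 applies.
Dependent Care Credit: $240,600 is below the $324,900 cutoff, so the full $4,725 applies.
Total: $738 + $3,540 + $9,000 + $4,725 = $18,003.

$18,003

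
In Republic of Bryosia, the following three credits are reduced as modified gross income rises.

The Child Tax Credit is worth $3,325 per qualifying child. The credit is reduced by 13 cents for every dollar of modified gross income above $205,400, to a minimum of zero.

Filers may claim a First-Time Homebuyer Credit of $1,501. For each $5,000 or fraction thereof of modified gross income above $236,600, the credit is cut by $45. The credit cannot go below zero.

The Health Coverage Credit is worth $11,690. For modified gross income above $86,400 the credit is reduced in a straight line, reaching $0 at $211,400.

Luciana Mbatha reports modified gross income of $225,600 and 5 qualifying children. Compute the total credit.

Child Tax Credit: base = 5 × $3,325 = $16,625. 13% of the $20,200 excess over $205,400 is $2,626; credit = $16,625 − $2,626 = $13,999.
First-Time Homebuyer Credit: $225,600 is at or below the $236,600 threshold, so the full $1,501 applies.
Health Coverage Credit: $225,600 is at or above $211,400, so the credit is $0.
Total: $13,999 + $1,501 + $0 = $15,500.

$15,500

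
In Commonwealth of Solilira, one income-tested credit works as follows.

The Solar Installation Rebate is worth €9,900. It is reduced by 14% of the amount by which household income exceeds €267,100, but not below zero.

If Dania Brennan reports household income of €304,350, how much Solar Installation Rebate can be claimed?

Solar Installation Rebate: 14% of the €37,250 excess over €267,100 is €5,215; credit = €9,900 − €5,215 = €4,685.

€4,685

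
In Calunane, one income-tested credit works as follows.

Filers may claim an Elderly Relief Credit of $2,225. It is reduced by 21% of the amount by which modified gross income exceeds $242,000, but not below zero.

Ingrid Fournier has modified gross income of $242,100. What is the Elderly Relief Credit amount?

$2,204

Elderly Relief Credit: 21% of the $100 excess over $242,000 is $21; credit = $2,225 − $21 = $2,204.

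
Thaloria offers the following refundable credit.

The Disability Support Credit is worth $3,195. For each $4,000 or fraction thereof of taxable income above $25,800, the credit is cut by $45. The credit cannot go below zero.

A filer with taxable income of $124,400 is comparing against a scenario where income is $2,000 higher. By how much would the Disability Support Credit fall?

At $124,400 — income exceeds $25,800 by $98,600, which is 25 full-or-partial $4,000 increments; reduction = 25 × $45 = $1,125, leaving $2,070.
At $126,400 — income exceeds $25,800 by $100,600, which is 26 full-or-partial $4,000 increments; reduction = 26 × $45 = $1,170, leaving $2,025.
Lost: $2,070 − $2,025 = $45.

$45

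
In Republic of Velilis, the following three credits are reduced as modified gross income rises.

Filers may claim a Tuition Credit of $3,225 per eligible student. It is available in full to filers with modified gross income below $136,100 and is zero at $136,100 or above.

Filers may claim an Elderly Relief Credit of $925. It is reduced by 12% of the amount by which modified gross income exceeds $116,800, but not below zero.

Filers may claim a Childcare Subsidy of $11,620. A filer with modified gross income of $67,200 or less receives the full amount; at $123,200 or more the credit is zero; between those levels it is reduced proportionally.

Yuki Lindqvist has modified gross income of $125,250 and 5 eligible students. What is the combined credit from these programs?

$16,125

Tuition Credit: base = 5 × $3,225 = $16,125. $125,250 is below the $136,100 cutoff, so the full $16,125 applies.
Elderly Relief Credit: 12% of the $8,450 excess over $116,800 is $1,014 ≥ base, so the credit is $0.
Childcare Subsidy: $125,250 is at or above $123,200, so the credit is $0.
Total: $16,125 + $0 + $0 = $16,125.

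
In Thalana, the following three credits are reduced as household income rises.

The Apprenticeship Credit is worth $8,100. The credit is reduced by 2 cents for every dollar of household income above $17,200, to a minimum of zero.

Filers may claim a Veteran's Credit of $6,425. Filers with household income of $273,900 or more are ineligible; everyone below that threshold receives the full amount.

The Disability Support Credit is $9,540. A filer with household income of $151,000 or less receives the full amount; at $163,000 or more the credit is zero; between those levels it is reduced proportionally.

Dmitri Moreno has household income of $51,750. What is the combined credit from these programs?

$23,374

Apprenticeship Credit: 2% of the $34,550 excess over $17,200 is $691; credit = $8,100 − $691 = $7,409.
Veteran's Credit: $51,750 is below the $273,900 cutoff, so the full $6,425 applies.
Disability Support Credit: $51,750 is at or below the $151,000 threshold, so the full $9,540 applies.
Total: $7,409 + $6,425 + $9,540 = $23,374.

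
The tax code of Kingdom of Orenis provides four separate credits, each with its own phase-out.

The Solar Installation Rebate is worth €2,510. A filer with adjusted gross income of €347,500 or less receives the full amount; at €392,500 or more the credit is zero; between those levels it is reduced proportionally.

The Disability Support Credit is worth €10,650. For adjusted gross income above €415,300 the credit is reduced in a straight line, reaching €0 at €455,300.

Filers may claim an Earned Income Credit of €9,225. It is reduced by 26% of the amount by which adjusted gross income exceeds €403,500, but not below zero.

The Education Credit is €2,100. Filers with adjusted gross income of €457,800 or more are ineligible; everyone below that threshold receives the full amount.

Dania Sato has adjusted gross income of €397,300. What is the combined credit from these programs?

Solar Installation Rebate: €397,300 is at or above €392,500, so the credit is €0.
Disability Support Credit: €397,300 is at or below the €415,300 threshold, so the full €10,650 applies.
Earned Income Credit: €397,300 is at or below the €403,500 threshold, so the full €9,225 applies.
Education Credit: €397,300 is below the €457,800 cutoff, so the full €2,100 applies.
Total: €0 + €10,650 + €9,225 + €2,100 = €21,975.

€21,975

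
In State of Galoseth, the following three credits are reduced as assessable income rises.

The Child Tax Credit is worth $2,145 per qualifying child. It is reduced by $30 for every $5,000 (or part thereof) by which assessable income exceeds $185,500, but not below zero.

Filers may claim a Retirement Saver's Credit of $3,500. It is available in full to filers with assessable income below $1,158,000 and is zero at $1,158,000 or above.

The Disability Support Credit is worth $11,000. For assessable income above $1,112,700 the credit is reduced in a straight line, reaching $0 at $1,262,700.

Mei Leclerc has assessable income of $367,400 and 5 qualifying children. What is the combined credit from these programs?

$24,115

Child Tax Credit: base = 5 × $2,145 = $10,725. income exceeds $185,500 by $181,900, which is 37 full-or-partial $5,000 increments; reduction = 37 × $30 = $1,110, leaving $9,615.
Retirement Saver's Credit: $367,400 is below the $1,158,000 cutoff, so the full $3,500 applies.
Disability Support Credit: $367,400 is at or below the $1,112,700 threshold, so the full $11,000 applies.
Total: $9,615 + $3,500 + $11,000 = $24,115.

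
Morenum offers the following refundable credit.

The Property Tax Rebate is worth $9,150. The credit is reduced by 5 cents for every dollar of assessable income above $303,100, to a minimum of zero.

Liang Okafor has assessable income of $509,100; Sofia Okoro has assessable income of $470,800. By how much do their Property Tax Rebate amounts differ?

Liang ($509,100): Property Tax Rebate: 5% of the $206,000 excess over $303,100 is $10,300 ≥ base, so the credit is $0.
Sofia ($470,800): Property Tax Rebate: 5% of the $167,700 excess over $303,100 is $8,385; credit = $9,150 − $8,385 = $765.
Difference: |$0 − $765| = $765.

$765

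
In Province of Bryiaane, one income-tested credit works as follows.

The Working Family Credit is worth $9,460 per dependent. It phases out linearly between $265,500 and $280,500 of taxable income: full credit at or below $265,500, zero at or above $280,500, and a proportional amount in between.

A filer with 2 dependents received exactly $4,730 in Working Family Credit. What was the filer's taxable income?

$276,750

Full credit = 2 × $9,460 = $18,920.
$4,730 is 4,730/18,920 of the full $18,920, so 14,190/18,920 of the $15,000 range has been used: income = $265,500 + $15,000 × 14,190/18,920 = $276,750.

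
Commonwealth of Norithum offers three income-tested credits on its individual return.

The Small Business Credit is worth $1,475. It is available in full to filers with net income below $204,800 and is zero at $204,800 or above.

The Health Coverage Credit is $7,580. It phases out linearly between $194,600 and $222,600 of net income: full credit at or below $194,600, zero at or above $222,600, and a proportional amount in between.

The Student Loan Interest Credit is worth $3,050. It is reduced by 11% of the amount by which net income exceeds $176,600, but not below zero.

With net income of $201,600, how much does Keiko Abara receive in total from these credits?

$7,460

Small Business Credit: $201,600 is below the $204,800 cutoff, so the full $1,475 applies.
Health Coverage Credit: $201,600 is $7,000 into a $28,000 phase-out range, leaving 21,000/28,000 of the credit: $7,580 × 21,000/28,000 = $5,685.
Student Loan Interest Credit: 11% of the $25,000 excess over $176,600 is $2,750; credit = $3,050 − $2,750 = $300.
Total: $1,475 + $5,685 + $300 = $7,460.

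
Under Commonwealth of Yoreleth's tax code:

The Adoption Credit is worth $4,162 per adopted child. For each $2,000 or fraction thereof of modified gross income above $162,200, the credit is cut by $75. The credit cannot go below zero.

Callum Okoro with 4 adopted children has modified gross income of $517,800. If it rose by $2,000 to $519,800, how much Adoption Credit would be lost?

$75

At $517,800 — base = 4 × $4,162 = $16,648. income exceeds $162,200 by $355,600, which is 178 full-or-partial $2,000 increments; reduction = 178 × $75 = $13,350, leaving $3,298.
At $519,800 — base = 4 × $4,162 = $16,648. income exceeds $162,200 by $357,600, which is 179 full-or-partial $2,000 increments; reduction = 179 × $75 = $13,425, leaving $3,223.
Lost: $3,298 − $3,223 = $75.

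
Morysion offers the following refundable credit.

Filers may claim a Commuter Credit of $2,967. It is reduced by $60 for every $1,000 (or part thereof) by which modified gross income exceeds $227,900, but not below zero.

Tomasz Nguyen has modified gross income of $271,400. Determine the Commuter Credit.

$327

Commuter Credit: income exceeds $227,900 by $43,500, which is 44 full-or-partial $1,000 increments; reduction = 44 × $60 = $2,640, leaving $327.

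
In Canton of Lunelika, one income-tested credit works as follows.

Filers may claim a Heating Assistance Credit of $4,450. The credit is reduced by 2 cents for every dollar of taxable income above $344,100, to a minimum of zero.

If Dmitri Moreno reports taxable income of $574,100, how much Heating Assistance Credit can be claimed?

$0

Heating Assistance Credit: 2% of the $230,000 excess over $344,100 is $4,600 ≥ base, so the credit is $0.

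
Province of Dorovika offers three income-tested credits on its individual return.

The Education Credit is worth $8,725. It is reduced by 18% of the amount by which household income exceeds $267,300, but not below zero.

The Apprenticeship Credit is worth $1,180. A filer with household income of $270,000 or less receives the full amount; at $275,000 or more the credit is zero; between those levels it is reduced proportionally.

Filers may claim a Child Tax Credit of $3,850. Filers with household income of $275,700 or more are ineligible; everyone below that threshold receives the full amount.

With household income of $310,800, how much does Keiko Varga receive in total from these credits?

$895

Education Credit: 18% of the $43,500 excess over $267,300 is $7,830; credit = $8,725 − $7,830 = $895.
Apprenticeship Credit: $310,800 is at or above $275,000, so the credit is $0.
Child Tax Credit: $310,800 meets or exceeds the $275,700 cutoff, so the credit is $0.
Total: $895 + $0 + $0 = $895.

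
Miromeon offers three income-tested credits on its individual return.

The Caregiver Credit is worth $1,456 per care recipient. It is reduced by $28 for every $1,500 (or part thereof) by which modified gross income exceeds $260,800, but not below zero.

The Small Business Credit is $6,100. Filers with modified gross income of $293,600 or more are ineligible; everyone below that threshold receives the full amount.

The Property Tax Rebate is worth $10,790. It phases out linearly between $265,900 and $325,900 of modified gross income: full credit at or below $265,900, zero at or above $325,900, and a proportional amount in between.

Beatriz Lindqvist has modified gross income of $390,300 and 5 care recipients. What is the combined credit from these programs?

Caregiver Credit: base = 5 × $1,456 = $7,280. income exceeds $260,800 by $129,500, which is 87 full-or-partial $1,500 increments; reduction = 87 × $28 = $2,436, leaving $4,844.
Small Business Credit: $390,300 meets or exceeds the $293,600 cutoff, so the credit is $0.
Property Tax Rebate: $390,300 is at or above $325,900, so the credit is $0.
Total: $4,844 + $0 + $0 = $4,844.

$4,844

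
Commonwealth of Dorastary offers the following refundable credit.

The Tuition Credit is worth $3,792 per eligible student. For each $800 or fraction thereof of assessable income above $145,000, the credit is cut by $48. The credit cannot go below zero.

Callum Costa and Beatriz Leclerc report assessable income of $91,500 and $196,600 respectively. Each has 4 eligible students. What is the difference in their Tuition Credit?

Callum ($91,500): Tuition Credit: base = 4 × $3,792 = $15,168. $91,500 is at or below the $145,000 threshold, so the full $15,168 applies.
Beatriz ($196,600): Tuition Credit: base = 4 × $3,792 = $15,168. income exceeds $145,000 by $51,600, which is 65 full-or-partial $800 increments; reduction = 65 × $48 = $3,120, leaving $12,048.
Difference: |$15,168 − $12,048| = $3,120.

$3,120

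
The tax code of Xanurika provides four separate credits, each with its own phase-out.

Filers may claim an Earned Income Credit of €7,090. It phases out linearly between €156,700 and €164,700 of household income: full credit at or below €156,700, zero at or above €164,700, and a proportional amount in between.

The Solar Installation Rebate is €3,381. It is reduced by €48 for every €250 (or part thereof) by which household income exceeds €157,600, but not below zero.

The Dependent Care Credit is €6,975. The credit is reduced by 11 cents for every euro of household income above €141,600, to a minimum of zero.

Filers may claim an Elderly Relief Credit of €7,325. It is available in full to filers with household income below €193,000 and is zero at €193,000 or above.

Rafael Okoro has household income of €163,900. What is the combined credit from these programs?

€14,689

Earned Income Credit: €163,900 is €7,200 into a €8,000 phase-out range, leaving 800/8,000 of the credit: €7,090 × 800/8,000 = €709.
Solar Installation Rebate: income exceeds €157,600 by €6,300, which is 26 full-or-partial €250 increments; reduction = 26 × €48 = €1,248, leaving €2,133.
Dependent Care Credit: 11% of the €22,300 excess over €141,600 is €2,453; credit = €6,975 − €2,453 = €4,522.
Elderly Relief Credit: €163,900 is below the €193,000 cutoff, so the full €7,325 applies.
Total: €709 + €2,133 + €4,522 + €7,325 = €14,689.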